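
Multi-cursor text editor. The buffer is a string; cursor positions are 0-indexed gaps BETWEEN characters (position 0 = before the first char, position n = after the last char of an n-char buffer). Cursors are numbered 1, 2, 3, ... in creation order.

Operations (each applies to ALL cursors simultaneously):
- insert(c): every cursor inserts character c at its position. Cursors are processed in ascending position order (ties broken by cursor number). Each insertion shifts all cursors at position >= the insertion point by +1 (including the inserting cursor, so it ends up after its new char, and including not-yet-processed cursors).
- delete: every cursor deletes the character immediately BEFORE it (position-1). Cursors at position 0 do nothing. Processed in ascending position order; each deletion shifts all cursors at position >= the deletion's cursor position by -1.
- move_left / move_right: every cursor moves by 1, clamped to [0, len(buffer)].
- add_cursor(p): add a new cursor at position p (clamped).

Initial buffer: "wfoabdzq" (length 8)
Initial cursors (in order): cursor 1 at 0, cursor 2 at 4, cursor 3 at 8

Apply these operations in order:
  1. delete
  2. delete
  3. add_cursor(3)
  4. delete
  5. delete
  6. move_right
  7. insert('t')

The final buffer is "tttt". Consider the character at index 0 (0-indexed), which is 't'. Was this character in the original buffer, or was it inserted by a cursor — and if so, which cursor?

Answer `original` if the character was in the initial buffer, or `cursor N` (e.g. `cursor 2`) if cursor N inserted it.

After op 1 (delete): buffer="wfobdz" (len 6), cursors c1@0 c2@3 c3@6, authorship ......
After op 2 (delete): buffer="wfbd" (len 4), cursors c1@0 c2@2 c3@4, authorship ....
After op 3 (add_cursor(3)): buffer="wfbd" (len 4), cursors c1@0 c2@2 c4@3 c3@4, authorship ....
After op 4 (delete): buffer="w" (len 1), cursors c1@0 c2@1 c3@1 c4@1, authorship .
After op 5 (delete): buffer="" (len 0), cursors c1@0 c2@0 c3@0 c4@0, authorship 
After op 6 (move_right): buffer="" (len 0), cursors c1@0 c2@0 c3@0 c4@0, authorship 
After op 7 (insert('t')): buffer="tttt" (len 4), cursors c1@4 c2@4 c3@4 c4@4, authorship 1234
Authorship (.=original, N=cursor N): 1 2 3 4
Index 0: author = 1

Answer: cursor 1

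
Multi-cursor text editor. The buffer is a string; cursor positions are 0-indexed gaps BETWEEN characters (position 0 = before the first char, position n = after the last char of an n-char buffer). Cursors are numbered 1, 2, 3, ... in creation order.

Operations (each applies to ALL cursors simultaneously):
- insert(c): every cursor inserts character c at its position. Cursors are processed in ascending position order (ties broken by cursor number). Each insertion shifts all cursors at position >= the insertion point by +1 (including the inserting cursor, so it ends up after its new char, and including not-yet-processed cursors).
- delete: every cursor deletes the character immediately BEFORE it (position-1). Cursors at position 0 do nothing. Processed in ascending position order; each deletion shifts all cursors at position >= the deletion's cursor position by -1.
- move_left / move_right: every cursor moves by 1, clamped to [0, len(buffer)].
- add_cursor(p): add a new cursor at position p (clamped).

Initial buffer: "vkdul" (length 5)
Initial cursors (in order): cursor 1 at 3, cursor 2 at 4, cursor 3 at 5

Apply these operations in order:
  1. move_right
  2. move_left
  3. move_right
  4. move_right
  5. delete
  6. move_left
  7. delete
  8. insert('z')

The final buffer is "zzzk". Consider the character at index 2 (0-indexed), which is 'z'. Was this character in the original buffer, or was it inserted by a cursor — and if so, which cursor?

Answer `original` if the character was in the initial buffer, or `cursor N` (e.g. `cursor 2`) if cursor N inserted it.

Answer: cursor 3

Derivation:
After op 1 (move_right): buffer="vkdul" (len 5), cursors c1@4 c2@5 c3@5, authorship .....
After op 2 (move_left): buffer="vkdul" (len 5), cursors c1@3 c2@4 c3@4, authorship .....
After op 3 (move_right): buffer="vkdul" (len 5), cursors c1@4 c2@5 c3@5, authorship .....
After op 4 (move_right): buffer="vkdul" (len 5), cursors c1@5 c2@5 c3@5, authorship .....
After op 5 (delete): buffer="vk" (len 2), cursors c1@2 c2@2 c3@2, authorship ..
After op 6 (move_left): buffer="vk" (len 2), cursors c1@1 c2@1 c3@1, authorship ..
After op 7 (delete): buffer="k" (len 1), cursors c1@0 c2@0 c3@0, authorship .
After op 8 (insert('z')): buffer="zzzk" (len 4), cursors c1@3 c2@3 c3@3, authorship 123.
Authorship (.=original, N=cursor N): 1 2 3 .
Index 2: author = 3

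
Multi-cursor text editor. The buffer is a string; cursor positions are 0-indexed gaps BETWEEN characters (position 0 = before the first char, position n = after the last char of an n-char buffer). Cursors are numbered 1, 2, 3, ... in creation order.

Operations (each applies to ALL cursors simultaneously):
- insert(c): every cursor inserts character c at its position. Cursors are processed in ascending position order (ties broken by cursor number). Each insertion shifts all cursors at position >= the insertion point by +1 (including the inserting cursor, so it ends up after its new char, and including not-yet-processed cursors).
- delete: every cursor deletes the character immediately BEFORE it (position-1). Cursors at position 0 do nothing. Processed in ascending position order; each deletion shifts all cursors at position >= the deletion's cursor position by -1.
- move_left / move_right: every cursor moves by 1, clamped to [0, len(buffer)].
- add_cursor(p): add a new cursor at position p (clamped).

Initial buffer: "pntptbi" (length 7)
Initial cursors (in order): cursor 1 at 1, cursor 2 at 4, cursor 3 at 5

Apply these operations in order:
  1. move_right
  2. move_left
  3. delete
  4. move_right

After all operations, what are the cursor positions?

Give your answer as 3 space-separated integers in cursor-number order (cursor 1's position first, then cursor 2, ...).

Answer: 1 3 3

Derivation:
After op 1 (move_right): buffer="pntptbi" (len 7), cursors c1@2 c2@5 c3@6, authorship .......
After op 2 (move_left): buffer="pntptbi" (len 7), cursors c1@1 c2@4 c3@5, authorship .......
After op 3 (delete): buffer="ntbi" (len 4), cursors c1@0 c2@2 c3@2, authorship ....
After op 4 (move_right): buffer="ntbi" (len 4), cursors c1@1 c2@3 c3@3, authorship ....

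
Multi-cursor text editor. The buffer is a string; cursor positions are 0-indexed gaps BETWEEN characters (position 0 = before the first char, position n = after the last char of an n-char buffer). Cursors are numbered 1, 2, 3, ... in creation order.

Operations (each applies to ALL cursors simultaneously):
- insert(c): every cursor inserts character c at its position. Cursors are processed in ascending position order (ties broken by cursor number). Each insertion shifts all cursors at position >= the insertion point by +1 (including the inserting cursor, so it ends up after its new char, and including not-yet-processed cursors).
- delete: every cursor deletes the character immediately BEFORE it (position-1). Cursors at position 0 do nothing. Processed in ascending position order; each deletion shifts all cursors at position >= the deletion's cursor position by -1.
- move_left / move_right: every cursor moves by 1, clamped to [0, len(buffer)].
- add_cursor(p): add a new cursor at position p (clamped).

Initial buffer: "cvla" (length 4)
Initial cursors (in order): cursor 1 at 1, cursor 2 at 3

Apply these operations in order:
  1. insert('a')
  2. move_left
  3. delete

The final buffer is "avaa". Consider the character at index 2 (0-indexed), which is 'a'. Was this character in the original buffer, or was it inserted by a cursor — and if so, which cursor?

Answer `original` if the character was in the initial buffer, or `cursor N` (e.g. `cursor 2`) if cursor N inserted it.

Answer: cursor 2

Derivation:
After op 1 (insert('a')): buffer="cavlaa" (len 6), cursors c1@2 c2@5, authorship .1..2.
After op 2 (move_left): buffer="cavlaa" (len 6), cursors c1@1 c2@4, authorship .1..2.
After op 3 (delete): buffer="avaa" (len 4), cursors c1@0 c2@2, authorship 1.2.
Authorship (.=original, N=cursor N): 1 . 2 .
Index 2: author = 2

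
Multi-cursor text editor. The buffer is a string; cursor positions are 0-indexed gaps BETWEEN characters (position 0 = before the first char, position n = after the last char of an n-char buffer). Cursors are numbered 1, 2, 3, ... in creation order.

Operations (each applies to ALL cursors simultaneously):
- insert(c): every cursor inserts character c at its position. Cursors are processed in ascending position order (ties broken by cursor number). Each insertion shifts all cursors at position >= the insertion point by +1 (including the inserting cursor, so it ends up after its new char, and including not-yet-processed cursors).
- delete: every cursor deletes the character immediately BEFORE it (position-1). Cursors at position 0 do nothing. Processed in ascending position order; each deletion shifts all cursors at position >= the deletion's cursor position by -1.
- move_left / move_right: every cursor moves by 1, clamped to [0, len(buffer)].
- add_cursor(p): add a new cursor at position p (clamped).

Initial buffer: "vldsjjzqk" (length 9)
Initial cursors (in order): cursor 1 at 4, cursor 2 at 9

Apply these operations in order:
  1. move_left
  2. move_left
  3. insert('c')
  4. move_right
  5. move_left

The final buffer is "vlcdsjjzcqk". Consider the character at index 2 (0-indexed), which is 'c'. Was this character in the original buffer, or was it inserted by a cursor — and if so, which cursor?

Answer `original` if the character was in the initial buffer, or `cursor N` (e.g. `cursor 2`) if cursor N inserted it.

After op 1 (move_left): buffer="vldsjjzqk" (len 9), cursors c1@3 c2@8, authorship .........
After op 2 (move_left): buffer="vldsjjzqk" (len 9), cursors c1@2 c2@7, authorship .........
After op 3 (insert('c')): buffer="vlcdsjjzcqk" (len 11), cursors c1@3 c2@9, authorship ..1.....2..
After op 4 (move_right): buffer="vlcdsjjzcqk" (len 11), cursors c1@4 c2@10, authorship ..1.....2..
After op 5 (move_left): buffer="vlcdsjjzcqk" (len 11), cursors c1@3 c2@9, authorship ..1.....2..
Authorship (.=original, N=cursor N): . . 1 . . . . . 2 . .
Index 2: author = 1

Answer: cursor 1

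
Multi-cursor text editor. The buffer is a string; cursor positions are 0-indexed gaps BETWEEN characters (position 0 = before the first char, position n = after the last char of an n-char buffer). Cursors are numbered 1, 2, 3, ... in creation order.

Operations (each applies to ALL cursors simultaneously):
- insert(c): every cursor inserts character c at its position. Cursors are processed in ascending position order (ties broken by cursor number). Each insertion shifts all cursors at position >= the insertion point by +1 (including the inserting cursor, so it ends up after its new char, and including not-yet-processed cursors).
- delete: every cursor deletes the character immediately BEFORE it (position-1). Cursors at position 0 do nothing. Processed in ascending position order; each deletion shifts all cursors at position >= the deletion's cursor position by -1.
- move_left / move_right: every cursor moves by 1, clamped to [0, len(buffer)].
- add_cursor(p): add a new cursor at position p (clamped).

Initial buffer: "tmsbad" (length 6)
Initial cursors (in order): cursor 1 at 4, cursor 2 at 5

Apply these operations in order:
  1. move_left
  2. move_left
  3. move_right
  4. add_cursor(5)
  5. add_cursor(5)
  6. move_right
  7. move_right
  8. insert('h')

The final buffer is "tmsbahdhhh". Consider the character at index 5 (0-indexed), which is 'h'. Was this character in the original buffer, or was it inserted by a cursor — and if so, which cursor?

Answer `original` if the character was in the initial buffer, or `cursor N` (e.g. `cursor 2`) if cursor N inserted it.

Answer: cursor 1

Derivation:
After op 1 (move_left): buffer="tmsbad" (len 6), cursors c1@3 c2@4, authorship ......
After op 2 (move_left): buffer="tmsbad" (len 6), cursors c1@2 c2@3, authorship ......
After op 3 (move_right): buffer="tmsbad" (len 6), cursors c1@3 c2@4, authorship ......
After op 4 (add_cursor(5)): buffer="tmsbad" (len 6), cursors c1@3 c2@4 c3@5, authorship ......
After op 5 (add_cursor(5)): buffer="tmsbad" (len 6), cursors c1@3 c2@4 c3@5 c4@5, authorship ......
After op 6 (move_right): buffer="tmsbad" (len 6), cursors c1@4 c2@5 c3@6 c4@6, authorship ......
After op 7 (move_right): buffer="tmsbad" (len 6), cursors c1@5 c2@6 c3@6 c4@6, authorship ......
After op 8 (insert('h')): buffer="tmsbahdhhh" (len 10), cursors c1@6 c2@10 c3@10 c4@10, authorship .....1.234
Authorship (.=original, N=cursor N): . . . . . 1 . 2 3 4
Index 5: author = 1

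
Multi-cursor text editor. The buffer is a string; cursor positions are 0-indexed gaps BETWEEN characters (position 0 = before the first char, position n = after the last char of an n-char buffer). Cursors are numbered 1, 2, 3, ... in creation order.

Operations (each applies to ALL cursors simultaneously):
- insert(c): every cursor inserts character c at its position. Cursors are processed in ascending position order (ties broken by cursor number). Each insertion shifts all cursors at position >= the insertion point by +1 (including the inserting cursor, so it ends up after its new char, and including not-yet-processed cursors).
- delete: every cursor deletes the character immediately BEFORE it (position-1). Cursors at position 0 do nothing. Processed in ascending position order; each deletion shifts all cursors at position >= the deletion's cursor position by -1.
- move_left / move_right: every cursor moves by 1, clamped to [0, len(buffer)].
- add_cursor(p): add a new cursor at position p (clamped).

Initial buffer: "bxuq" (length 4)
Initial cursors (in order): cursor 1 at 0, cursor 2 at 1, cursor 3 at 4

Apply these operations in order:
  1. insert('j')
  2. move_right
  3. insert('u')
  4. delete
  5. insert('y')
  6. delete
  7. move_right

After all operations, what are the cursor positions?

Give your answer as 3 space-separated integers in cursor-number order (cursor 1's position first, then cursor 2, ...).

Answer: 3 5 7

Derivation:
After op 1 (insert('j')): buffer="jbjxuqj" (len 7), cursors c1@1 c2@3 c3@7, authorship 1.2...3
After op 2 (move_right): buffer="jbjxuqj" (len 7), cursors c1@2 c2@4 c3@7, authorship 1.2...3
After op 3 (insert('u')): buffer="jbujxuuqju" (len 10), cursors c1@3 c2@6 c3@10, authorship 1.12.2..33
After op 4 (delete): buffer="jbjxuqj" (len 7), cursors c1@2 c2@4 c3@7, authorship 1.2...3
After op 5 (insert('y')): buffer="jbyjxyuqjy" (len 10), cursors c1@3 c2@6 c3@10, authorship 1.12.2..33
After op 6 (delete): buffer="jbjxuqj" (len 7), cursors c1@2 c2@4 c3@7, authorship 1.2...3
After op 7 (move_right): buffer="jbjxuqj" (len 7), cursors c1@3 c2@5 c3@7, authorship 1.2...3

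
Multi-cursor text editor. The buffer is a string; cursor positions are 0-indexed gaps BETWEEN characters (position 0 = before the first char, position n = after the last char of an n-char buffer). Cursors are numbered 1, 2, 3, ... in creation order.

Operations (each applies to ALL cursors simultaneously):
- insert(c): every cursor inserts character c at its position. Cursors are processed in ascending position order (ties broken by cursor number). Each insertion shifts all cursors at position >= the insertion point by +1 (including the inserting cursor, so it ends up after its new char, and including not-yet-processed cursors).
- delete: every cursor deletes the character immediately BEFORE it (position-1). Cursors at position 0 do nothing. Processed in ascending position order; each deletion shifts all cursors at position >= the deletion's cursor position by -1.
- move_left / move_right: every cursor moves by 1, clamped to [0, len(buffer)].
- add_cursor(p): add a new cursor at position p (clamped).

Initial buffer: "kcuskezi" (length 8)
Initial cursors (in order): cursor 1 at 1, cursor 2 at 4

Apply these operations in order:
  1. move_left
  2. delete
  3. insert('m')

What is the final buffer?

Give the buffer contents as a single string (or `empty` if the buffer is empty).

After op 1 (move_left): buffer="kcuskezi" (len 8), cursors c1@0 c2@3, authorship ........
After op 2 (delete): buffer="kcskezi" (len 7), cursors c1@0 c2@2, authorship .......
After op 3 (insert('m')): buffer="mkcmskezi" (len 9), cursors c1@1 c2@4, authorship 1..2.....

Answer: mkcmskezi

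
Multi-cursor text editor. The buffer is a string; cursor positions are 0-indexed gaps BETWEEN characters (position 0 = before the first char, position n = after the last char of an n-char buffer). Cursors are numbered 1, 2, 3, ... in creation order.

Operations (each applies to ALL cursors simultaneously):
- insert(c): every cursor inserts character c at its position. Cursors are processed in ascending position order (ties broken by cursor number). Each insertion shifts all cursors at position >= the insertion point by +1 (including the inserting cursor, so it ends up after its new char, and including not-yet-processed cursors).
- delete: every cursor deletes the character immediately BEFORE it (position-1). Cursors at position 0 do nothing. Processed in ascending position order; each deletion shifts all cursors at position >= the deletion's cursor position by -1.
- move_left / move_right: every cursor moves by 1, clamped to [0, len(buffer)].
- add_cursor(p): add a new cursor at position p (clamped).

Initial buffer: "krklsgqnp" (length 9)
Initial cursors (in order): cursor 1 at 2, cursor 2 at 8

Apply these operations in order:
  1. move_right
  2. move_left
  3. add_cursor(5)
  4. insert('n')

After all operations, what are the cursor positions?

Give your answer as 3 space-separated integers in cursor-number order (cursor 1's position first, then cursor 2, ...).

After op 1 (move_right): buffer="krklsgqnp" (len 9), cursors c1@3 c2@9, authorship .........
After op 2 (move_left): buffer="krklsgqnp" (len 9), cursors c1@2 c2@8, authorship .........
After op 3 (add_cursor(5)): buffer="krklsgqnp" (len 9), cursors c1@2 c3@5 c2@8, authorship .........
After op 4 (insert('n')): buffer="krnklsngqnnp" (len 12), cursors c1@3 c3@7 c2@11, authorship ..1...3...2.

Answer: 3 11 7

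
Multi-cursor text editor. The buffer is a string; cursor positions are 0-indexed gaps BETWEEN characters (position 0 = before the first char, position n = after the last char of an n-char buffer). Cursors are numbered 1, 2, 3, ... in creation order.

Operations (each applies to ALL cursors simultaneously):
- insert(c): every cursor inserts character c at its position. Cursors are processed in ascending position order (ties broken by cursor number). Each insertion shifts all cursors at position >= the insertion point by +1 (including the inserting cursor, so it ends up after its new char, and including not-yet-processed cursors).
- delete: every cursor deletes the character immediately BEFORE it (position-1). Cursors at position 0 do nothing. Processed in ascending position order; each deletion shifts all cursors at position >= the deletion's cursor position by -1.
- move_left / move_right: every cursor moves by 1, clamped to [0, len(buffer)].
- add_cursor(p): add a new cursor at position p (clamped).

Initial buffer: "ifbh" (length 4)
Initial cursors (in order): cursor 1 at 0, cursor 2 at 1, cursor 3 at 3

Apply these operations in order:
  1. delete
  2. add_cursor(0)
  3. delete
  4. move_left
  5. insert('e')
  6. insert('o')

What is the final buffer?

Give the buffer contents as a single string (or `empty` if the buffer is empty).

Answer: eeeeooooh

Derivation:
After op 1 (delete): buffer="fh" (len 2), cursors c1@0 c2@0 c3@1, authorship ..
After op 2 (add_cursor(0)): buffer="fh" (len 2), cursors c1@0 c2@0 c4@0 c3@1, authorship ..
After op 3 (delete): buffer="h" (len 1), cursors c1@0 c2@0 c3@0 c4@0, authorship .
After op 4 (move_left): buffer="h" (len 1), cursors c1@0 c2@0 c3@0 c4@0, authorship .
After op 5 (insert('e')): buffer="eeeeh" (len 5), cursors c1@4 c2@4 c3@4 c4@4, authorship 1234.
After op 6 (insert('o')): buffer="eeeeooooh" (len 9), cursors c1@8 c2@8 c3@8 c4@8, authorship 12341234.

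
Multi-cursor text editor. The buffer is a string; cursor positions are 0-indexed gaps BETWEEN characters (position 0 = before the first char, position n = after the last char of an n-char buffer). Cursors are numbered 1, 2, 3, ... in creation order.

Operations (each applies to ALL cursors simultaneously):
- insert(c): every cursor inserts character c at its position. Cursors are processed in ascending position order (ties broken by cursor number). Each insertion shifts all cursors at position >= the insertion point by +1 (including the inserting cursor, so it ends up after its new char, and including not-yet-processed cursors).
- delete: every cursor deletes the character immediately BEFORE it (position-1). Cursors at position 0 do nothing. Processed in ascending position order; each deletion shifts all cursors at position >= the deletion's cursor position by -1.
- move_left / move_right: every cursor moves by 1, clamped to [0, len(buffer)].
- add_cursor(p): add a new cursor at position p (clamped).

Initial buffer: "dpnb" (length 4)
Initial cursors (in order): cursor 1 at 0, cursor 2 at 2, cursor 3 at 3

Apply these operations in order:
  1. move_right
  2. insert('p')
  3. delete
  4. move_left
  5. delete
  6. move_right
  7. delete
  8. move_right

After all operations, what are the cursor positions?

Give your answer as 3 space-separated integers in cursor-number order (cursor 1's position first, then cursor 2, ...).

After op 1 (move_right): buffer="dpnb" (len 4), cursors c1@1 c2@3 c3@4, authorship ....
After op 2 (insert('p')): buffer="dppnpbp" (len 7), cursors c1@2 c2@5 c3@7, authorship .1..2.3
After op 3 (delete): buffer="dpnb" (len 4), cursors c1@1 c2@3 c3@4, authorship ....
After op 4 (move_left): buffer="dpnb" (len 4), cursors c1@0 c2@2 c3@3, authorship ....
After op 5 (delete): buffer="db" (len 2), cursors c1@0 c2@1 c3@1, authorship ..
After op 6 (move_right): buffer="db" (len 2), cursors c1@1 c2@2 c3@2, authorship ..
After op 7 (delete): buffer="" (len 0), cursors c1@0 c2@0 c3@0, authorship 
After op 8 (move_right): buffer="" (len 0), cursors c1@0 c2@0 c3@0, authorship 

Answer: 0 0 0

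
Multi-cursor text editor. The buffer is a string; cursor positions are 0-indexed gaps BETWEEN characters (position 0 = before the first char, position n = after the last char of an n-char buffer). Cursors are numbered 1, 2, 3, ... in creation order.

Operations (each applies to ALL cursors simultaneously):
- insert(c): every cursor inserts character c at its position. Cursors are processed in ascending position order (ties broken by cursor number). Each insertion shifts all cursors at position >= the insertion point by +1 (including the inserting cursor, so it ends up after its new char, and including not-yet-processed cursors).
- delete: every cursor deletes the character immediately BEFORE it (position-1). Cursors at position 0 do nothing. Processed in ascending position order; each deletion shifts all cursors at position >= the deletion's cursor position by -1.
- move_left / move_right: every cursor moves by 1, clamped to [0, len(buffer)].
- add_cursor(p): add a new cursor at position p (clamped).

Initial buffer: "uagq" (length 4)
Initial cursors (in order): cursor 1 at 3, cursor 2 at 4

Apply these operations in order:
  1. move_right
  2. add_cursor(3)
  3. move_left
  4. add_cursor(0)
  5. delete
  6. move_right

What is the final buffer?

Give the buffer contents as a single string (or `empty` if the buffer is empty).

After op 1 (move_right): buffer="uagq" (len 4), cursors c1@4 c2@4, authorship ....
After op 2 (add_cursor(3)): buffer="uagq" (len 4), cursors c3@3 c1@4 c2@4, authorship ....
After op 3 (move_left): buffer="uagq" (len 4), cursors c3@2 c1@3 c2@3, authorship ....
After op 4 (add_cursor(0)): buffer="uagq" (len 4), cursors c4@0 c3@2 c1@3 c2@3, authorship ....
After op 5 (delete): buffer="q" (len 1), cursors c1@0 c2@0 c3@0 c4@0, authorship .
After op 6 (move_right): buffer="q" (len 1), cursors c1@1 c2@1 c3@1 c4@1, authorship .

Answer: q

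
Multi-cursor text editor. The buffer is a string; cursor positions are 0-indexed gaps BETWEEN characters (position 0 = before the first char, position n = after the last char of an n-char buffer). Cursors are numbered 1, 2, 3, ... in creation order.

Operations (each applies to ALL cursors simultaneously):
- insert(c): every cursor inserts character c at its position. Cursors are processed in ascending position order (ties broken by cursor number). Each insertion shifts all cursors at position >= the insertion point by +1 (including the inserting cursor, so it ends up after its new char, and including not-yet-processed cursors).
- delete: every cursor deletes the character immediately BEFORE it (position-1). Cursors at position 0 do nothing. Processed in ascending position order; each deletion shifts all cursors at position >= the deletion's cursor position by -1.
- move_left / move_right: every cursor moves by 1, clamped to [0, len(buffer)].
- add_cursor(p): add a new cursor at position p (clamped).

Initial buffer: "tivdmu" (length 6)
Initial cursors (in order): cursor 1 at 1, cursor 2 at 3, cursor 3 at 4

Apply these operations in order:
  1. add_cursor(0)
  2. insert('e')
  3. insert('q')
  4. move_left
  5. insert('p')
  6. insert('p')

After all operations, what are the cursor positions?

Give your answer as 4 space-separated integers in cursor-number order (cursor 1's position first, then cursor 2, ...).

Answer: 8 14 19 3

Derivation:
After op 1 (add_cursor(0)): buffer="tivdmu" (len 6), cursors c4@0 c1@1 c2@3 c3@4, authorship ......
After op 2 (insert('e')): buffer="eteivedemu" (len 10), cursors c4@1 c1@3 c2@6 c3@8, authorship 4.1..2.3..
After op 3 (insert('q')): buffer="eqteqiveqdeqmu" (len 14), cursors c4@2 c1@5 c2@9 c3@12, authorship 44.11..22.33..
After op 4 (move_left): buffer="eqteqiveqdeqmu" (len 14), cursors c4@1 c1@4 c2@8 c3@11, authorship 44.11..22.33..
After op 5 (insert('p')): buffer="epqtepqivepqdepqmu" (len 18), cursors c4@2 c1@6 c2@11 c3@15, authorship 444.111..222.333..
After op 6 (insert('p')): buffer="eppqteppqiveppqdeppqmu" (len 22), cursors c4@3 c1@8 c2@14 c3@19, authorship 4444.1111..2222.3333..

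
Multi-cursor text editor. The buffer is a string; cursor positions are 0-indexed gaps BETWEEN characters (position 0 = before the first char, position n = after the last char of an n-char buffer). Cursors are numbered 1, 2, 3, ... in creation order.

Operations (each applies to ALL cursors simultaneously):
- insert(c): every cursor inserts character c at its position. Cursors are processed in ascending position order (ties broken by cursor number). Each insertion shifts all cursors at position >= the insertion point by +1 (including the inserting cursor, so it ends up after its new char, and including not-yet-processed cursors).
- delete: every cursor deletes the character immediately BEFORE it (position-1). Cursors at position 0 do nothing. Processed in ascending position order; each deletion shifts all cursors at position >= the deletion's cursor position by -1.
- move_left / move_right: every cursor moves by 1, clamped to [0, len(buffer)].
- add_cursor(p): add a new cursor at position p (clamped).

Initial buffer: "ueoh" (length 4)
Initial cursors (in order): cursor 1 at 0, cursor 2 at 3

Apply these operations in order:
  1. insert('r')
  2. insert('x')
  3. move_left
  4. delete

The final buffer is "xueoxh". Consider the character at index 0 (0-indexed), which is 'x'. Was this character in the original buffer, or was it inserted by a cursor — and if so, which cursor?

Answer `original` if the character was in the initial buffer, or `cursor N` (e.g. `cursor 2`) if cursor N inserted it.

After op 1 (insert('r')): buffer="rueorh" (len 6), cursors c1@1 c2@5, authorship 1...2.
After op 2 (insert('x')): buffer="rxueorxh" (len 8), cursors c1@2 c2@7, authorship 11...22.
After op 3 (move_left): buffer="rxueorxh" (len 8), cursors c1@1 c2@6, authorship 11...22.
After op 4 (delete): buffer="xueoxh" (len 6), cursors c1@0 c2@4, authorship 1...2.
Authorship (.=original, N=cursor N): 1 . . . 2 .
Index 0: author = 1

Answer: cursor 1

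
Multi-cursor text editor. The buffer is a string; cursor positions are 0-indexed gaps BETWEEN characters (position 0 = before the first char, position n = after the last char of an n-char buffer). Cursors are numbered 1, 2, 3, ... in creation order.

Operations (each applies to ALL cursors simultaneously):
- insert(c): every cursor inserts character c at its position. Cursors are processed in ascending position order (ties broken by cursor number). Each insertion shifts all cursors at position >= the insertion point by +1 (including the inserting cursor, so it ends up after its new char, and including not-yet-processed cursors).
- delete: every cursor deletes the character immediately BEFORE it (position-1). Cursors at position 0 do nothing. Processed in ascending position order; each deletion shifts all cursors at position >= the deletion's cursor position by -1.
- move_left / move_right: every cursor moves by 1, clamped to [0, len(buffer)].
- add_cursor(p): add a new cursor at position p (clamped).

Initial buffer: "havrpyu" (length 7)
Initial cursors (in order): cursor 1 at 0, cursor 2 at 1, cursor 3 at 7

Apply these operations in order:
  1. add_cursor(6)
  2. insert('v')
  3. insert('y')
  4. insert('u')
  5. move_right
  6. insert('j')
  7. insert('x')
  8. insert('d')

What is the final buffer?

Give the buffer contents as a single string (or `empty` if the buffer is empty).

Answer: vyuhjxdvyuajxdvrpyvyuujxdvyujxd

Derivation:
After op 1 (add_cursor(6)): buffer="havrpyu" (len 7), cursors c1@0 c2@1 c4@6 c3@7, authorship .......
After op 2 (insert('v')): buffer="vhvavrpyvuv" (len 11), cursors c1@1 c2@3 c4@9 c3@11, authorship 1.2.....4.3
After op 3 (insert('y')): buffer="vyhvyavrpyvyuvy" (len 15), cursors c1@2 c2@5 c4@12 c3@15, authorship 11.22.....44.33
After op 4 (insert('u')): buffer="vyuhvyuavrpyvyuuvyu" (len 19), cursors c1@3 c2@7 c4@15 c3@19, authorship 111.222.....444.333
After op 5 (move_right): buffer="vyuhvyuavrpyvyuuvyu" (len 19), cursors c1@4 c2@8 c4@16 c3@19, authorship 111.222.....444.333
After op 6 (insert('j')): buffer="vyuhjvyuajvrpyvyuujvyuj" (len 23), cursors c1@5 c2@10 c4@19 c3@23, authorship 111.1222.2....444.43333
After op 7 (insert('x')): buffer="vyuhjxvyuajxvrpyvyuujxvyujx" (len 27), cursors c1@6 c2@12 c4@22 c3@27, authorship 111.11222.22....444.4433333
After op 8 (insert('d')): buffer="vyuhjxdvyuajxdvrpyvyuujxdvyujxd" (len 31), cursors c1@7 c2@14 c4@25 c3@31, authorship 111.111222.222....444.444333333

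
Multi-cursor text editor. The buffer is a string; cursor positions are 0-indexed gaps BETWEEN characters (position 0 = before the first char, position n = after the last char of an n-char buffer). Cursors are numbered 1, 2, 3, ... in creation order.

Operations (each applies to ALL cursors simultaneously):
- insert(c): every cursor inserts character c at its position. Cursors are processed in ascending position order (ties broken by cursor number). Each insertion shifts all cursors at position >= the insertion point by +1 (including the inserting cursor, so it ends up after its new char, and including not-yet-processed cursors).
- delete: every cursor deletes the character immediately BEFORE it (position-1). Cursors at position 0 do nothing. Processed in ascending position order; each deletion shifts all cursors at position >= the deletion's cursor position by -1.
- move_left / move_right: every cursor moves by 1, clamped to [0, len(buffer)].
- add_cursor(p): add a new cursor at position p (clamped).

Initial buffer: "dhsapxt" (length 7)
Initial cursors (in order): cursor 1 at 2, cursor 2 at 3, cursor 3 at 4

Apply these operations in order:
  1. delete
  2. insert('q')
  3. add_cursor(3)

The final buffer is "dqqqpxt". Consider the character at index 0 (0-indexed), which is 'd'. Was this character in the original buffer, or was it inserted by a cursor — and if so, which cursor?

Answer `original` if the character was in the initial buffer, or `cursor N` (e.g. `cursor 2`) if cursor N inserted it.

Answer: original

Derivation:
After op 1 (delete): buffer="dpxt" (len 4), cursors c1@1 c2@1 c3@1, authorship ....
After op 2 (insert('q')): buffer="dqqqpxt" (len 7), cursors c1@4 c2@4 c3@4, authorship .123...
After op 3 (add_cursor(3)): buffer="dqqqpxt" (len 7), cursors c4@3 c1@4 c2@4 c3@4, authorship .123...
Authorship (.=original, N=cursor N): . 1 2 3 . . .
Index 0: author = original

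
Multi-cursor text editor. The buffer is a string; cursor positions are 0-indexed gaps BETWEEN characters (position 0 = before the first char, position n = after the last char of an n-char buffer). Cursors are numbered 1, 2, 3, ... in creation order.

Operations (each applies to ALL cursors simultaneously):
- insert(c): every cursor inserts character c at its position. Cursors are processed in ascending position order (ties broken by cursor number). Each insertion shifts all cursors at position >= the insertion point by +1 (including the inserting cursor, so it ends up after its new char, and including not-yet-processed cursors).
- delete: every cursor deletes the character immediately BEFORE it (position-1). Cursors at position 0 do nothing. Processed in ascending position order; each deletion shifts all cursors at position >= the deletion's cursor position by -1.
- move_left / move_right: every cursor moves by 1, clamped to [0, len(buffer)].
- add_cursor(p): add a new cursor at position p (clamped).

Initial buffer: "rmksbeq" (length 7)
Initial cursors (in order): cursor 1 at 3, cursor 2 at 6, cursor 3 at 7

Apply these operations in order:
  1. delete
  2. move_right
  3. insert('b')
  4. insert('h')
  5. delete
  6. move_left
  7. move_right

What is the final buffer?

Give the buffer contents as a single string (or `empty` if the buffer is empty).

Answer: rmsbbbb

Derivation:
After op 1 (delete): buffer="rmsb" (len 4), cursors c1@2 c2@4 c3@4, authorship ....
After op 2 (move_right): buffer="rmsb" (len 4), cursors c1@3 c2@4 c3@4, authorship ....
After op 3 (insert('b')): buffer="rmsbbbb" (len 7), cursors c1@4 c2@7 c3@7, authorship ...1.23
After op 4 (insert('h')): buffer="rmsbhbbbhh" (len 10), cursors c1@5 c2@10 c3@10, authorship ...11.2323
After op 5 (delete): buffer="rmsbbbb" (len 7), cursors c1@4 c2@7 c3@7, authorship ...1.23
After op 6 (move_left): buffer="rmsbbbb" (len 7), cursors c1@3 c2@6 c3@6, authorship ...1.23
After op 7 (move_right): buffer="rmsbbbb" (len 7), cursors c1@4 c2@7 c3@7, authorship ...1.23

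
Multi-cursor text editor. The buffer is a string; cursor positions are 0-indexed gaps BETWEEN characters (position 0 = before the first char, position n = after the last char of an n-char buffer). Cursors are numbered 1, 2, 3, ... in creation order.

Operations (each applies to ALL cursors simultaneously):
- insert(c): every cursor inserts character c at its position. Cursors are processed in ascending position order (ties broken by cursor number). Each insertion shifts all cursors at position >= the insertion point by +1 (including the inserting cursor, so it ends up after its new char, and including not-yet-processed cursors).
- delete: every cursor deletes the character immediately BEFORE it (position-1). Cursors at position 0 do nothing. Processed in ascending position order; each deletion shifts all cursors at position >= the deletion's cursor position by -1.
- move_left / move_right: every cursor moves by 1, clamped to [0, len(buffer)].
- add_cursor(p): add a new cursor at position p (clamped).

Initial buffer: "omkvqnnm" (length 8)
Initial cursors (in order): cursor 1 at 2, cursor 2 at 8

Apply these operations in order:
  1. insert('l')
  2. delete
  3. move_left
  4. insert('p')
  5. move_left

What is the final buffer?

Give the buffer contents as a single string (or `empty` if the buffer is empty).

Answer: opmkvqnnpm

Derivation:
After op 1 (insert('l')): buffer="omlkvqnnml" (len 10), cursors c1@3 c2@10, authorship ..1......2
After op 2 (delete): buffer="omkvqnnm" (len 8), cursors c1@2 c2@8, authorship ........
After op 3 (move_left): buffer="omkvqnnm" (len 8), cursors c1@1 c2@7, authorship ........
After op 4 (insert('p')): buffer="opmkvqnnpm" (len 10), cursors c1@2 c2@9, authorship .1......2.
After op 5 (move_left): buffer="opmkvqnnpm" (len 10), cursors c1@1 c2@8, authorship .1......2.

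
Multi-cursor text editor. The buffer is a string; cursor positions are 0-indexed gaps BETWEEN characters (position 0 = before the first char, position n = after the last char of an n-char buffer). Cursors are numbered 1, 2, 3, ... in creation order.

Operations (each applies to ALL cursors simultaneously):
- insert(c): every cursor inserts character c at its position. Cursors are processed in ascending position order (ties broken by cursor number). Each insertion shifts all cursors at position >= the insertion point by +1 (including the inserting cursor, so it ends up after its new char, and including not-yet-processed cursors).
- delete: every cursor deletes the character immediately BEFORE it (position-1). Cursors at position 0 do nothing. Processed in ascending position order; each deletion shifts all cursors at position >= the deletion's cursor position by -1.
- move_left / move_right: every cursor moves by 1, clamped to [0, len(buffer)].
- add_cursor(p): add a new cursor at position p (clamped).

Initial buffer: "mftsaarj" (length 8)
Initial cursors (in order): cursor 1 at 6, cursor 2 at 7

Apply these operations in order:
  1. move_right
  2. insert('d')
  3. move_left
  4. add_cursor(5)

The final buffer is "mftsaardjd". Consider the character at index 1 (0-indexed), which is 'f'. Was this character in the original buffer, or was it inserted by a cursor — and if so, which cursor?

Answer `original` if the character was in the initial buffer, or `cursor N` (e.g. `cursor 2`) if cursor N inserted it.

After op 1 (move_right): buffer="mftsaarj" (len 8), cursors c1@7 c2@8, authorship ........
After op 2 (insert('d')): buffer="mftsaardjd" (len 10), cursors c1@8 c2@10, authorship .......1.2
After op 3 (move_left): buffer="mftsaardjd" (len 10), cursors c1@7 c2@9, authorship .......1.2
After op 4 (add_cursor(5)): buffer="mftsaardjd" (len 10), cursors c3@5 c1@7 c2@9, authorship .......1.2
Authorship (.=original, N=cursor N): . . . . . . . 1 . 2
Index 1: author = original

Answer: original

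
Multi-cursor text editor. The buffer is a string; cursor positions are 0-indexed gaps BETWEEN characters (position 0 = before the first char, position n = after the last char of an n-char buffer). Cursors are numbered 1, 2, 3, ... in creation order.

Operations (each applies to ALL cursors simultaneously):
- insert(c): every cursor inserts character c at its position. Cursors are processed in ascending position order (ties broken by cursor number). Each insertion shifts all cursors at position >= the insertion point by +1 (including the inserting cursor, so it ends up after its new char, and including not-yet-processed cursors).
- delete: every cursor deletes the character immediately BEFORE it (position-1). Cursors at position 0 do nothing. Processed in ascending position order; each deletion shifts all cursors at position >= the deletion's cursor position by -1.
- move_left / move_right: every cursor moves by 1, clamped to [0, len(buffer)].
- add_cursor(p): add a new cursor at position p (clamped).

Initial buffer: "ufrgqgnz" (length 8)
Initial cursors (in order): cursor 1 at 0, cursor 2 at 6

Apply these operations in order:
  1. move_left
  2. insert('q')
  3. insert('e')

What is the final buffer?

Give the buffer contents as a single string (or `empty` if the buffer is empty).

After op 1 (move_left): buffer="ufrgqgnz" (len 8), cursors c1@0 c2@5, authorship ........
After op 2 (insert('q')): buffer="qufrgqqgnz" (len 10), cursors c1@1 c2@7, authorship 1.....2...
After op 3 (insert('e')): buffer="qeufrgqqegnz" (len 12), cursors c1@2 c2@9, authorship 11.....22...

Answer: qeufrgqqegnz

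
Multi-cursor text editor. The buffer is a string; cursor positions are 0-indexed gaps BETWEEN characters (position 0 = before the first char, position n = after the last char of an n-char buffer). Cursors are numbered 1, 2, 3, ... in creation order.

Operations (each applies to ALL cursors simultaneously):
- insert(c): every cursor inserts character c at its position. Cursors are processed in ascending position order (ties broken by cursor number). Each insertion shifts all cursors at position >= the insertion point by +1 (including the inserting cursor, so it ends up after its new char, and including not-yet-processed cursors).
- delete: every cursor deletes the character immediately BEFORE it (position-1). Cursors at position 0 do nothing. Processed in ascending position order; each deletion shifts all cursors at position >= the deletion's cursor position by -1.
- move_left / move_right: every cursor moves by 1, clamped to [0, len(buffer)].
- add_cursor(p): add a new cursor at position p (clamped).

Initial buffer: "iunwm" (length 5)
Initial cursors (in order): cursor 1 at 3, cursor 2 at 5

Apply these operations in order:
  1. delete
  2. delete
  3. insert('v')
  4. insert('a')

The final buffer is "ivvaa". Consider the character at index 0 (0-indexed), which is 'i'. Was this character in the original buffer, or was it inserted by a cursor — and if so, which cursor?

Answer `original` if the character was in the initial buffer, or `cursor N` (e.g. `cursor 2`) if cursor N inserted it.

Answer: original

Derivation:
After op 1 (delete): buffer="iuw" (len 3), cursors c1@2 c2@3, authorship ...
After op 2 (delete): buffer="i" (len 1), cursors c1@1 c2@1, authorship .
After op 3 (insert('v')): buffer="ivv" (len 3), cursors c1@3 c2@3, authorship .12
After op 4 (insert('a')): buffer="ivvaa" (len 5), cursors c1@5 c2@5, authorship .1212
Authorship (.=original, N=cursor N): . 1 2 1 2
Index 0: author = original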